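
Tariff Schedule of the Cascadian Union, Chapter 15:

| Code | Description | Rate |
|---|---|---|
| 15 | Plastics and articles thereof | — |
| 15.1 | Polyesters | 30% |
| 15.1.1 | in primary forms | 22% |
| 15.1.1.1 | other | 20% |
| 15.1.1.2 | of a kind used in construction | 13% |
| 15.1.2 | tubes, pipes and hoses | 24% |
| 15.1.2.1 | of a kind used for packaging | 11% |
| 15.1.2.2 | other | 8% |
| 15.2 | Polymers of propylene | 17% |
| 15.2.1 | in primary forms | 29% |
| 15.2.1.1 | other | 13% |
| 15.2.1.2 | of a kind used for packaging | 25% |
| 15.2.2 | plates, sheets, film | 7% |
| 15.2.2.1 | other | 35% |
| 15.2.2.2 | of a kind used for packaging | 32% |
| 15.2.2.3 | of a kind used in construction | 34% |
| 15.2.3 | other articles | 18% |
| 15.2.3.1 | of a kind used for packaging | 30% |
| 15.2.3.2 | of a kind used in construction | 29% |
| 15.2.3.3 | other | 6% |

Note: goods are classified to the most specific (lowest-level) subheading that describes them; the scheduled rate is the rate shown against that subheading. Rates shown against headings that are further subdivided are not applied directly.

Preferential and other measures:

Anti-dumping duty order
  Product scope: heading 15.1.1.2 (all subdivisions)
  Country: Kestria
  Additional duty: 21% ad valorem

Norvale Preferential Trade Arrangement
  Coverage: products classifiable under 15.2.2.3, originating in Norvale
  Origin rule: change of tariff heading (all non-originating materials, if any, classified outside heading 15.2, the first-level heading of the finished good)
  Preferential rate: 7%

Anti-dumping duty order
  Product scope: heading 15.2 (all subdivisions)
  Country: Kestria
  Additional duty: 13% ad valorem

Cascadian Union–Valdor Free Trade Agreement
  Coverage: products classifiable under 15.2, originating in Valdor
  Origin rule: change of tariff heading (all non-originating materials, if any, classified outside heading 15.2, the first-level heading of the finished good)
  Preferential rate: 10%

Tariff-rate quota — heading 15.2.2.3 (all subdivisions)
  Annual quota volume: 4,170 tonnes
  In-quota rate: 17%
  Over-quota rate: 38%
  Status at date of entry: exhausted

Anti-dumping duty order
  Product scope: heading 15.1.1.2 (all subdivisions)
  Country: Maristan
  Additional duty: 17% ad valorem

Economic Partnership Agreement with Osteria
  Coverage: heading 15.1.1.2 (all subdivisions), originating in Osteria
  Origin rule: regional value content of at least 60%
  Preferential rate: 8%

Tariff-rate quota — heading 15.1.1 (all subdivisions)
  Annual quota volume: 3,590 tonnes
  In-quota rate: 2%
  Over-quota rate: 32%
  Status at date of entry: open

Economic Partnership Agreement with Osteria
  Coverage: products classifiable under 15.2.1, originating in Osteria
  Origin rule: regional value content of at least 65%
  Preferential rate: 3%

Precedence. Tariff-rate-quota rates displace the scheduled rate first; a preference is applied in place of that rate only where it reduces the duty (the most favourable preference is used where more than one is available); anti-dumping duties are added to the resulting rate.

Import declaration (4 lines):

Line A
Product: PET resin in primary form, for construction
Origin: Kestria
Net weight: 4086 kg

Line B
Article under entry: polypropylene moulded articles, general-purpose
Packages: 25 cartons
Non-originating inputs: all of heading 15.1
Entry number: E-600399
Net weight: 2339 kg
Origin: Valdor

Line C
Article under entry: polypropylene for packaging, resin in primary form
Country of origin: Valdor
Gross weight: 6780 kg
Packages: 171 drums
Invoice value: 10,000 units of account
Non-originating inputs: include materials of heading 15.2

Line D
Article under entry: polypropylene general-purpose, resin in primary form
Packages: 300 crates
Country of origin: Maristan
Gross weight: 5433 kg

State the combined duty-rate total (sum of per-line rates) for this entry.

Line A: PET → 15.1; resin in primary form → 15.1.1; for construction → 15.1.1.2. Scheduled 13%. quota on 15.1.1 open → in-quota 2%; anti-dumping (Kestria, 15.1.1.2): +21%; total 2% + 21% = 23%. → 23%.
Line B: polypropylene → 15.2; moulded articles → 15.2.3; general-purpose → 15.2.3.3. Scheduled 6%. Valdor agreement on 15.2: CTH met → 10% available; preference 10% not lower than 6% → no reduction. → 6%.
Line C: polypropylene → 15.2; resin in primary form → 15.2.1; for packaging → 15.2.1.2. Scheduled 25%. Valdor agreement on 15.2: CTH not met. → 25%.
Line D: polypropylene → 15.2; resin in primary form → 15.2.1; general-purpose → 15.2.1.1. Scheduled 13%. No special measure applies. → 13%.
Sum: 23% + 6% + 25% + 13% = 67%.

67%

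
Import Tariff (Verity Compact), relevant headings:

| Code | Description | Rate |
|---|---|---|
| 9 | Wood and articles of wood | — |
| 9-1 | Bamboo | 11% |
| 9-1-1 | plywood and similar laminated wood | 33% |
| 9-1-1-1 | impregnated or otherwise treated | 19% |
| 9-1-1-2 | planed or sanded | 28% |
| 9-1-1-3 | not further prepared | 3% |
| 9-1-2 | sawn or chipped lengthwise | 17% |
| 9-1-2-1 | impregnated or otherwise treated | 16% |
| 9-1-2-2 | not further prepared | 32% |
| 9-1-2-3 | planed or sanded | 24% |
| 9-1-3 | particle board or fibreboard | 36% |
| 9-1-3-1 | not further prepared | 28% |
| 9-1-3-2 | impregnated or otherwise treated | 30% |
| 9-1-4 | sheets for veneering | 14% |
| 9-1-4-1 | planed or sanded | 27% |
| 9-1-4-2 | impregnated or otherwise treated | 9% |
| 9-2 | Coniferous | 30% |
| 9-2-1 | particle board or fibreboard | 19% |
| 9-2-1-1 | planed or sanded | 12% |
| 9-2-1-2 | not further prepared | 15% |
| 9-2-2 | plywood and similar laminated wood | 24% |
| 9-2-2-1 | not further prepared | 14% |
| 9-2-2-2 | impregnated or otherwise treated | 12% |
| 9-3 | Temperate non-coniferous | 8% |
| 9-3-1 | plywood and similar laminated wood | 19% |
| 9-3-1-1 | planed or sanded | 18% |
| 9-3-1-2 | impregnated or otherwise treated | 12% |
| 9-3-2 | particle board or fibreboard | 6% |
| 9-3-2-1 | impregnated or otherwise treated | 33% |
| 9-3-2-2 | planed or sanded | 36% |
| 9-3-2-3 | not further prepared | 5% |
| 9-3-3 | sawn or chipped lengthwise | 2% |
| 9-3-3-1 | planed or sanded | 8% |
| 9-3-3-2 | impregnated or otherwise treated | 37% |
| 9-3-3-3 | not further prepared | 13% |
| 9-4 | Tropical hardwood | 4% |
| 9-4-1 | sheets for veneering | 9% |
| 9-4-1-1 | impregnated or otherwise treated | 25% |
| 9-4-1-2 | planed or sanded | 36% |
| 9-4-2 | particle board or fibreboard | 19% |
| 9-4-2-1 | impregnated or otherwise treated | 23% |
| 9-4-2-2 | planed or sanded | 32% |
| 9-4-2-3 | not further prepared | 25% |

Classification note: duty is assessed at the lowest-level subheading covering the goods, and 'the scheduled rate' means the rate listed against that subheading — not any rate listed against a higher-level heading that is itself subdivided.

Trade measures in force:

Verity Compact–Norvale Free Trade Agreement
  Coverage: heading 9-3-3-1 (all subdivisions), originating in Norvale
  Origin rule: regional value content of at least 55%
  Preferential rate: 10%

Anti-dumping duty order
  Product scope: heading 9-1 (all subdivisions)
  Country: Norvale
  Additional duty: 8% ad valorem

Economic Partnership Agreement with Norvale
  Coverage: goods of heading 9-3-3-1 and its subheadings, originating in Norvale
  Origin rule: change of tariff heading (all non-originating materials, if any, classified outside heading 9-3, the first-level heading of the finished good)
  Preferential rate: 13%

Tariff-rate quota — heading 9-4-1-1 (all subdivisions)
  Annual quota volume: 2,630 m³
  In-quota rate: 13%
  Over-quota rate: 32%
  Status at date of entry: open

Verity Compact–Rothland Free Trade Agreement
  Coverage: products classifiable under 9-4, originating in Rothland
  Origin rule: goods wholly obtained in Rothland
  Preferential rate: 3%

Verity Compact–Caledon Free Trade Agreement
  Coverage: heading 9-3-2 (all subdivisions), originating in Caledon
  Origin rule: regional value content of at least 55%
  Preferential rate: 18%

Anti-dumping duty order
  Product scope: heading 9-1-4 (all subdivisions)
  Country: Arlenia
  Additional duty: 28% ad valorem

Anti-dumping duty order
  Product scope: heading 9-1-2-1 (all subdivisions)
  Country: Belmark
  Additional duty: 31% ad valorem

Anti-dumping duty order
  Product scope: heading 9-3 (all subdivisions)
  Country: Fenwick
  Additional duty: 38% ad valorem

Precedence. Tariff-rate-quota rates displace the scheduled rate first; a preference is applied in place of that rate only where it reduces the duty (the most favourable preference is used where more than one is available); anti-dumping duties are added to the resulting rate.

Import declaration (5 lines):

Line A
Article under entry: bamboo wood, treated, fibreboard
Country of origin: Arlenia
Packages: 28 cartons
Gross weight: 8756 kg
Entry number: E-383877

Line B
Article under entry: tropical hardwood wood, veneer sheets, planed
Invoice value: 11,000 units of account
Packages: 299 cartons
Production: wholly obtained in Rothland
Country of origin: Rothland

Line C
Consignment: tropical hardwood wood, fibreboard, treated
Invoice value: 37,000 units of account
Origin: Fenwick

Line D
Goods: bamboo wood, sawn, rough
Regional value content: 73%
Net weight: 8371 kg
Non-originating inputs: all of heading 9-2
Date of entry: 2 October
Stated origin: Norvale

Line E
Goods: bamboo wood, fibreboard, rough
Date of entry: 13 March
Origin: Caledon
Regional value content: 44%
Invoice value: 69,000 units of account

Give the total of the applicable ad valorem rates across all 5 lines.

124%

Line A: bamboo → 9-1; fibreboard → 9-1-3; treated → 9-1-3-2. Scheduled 30%. No special measure applies. → 30%.
Line B: tropical hardwood → 9-4; veneer sheets → 9-4-1; planed → 9-4-1-2. Scheduled 36%. Rothland agreement on 9-4: wholly obtained → 3% available; preferential 3%. → 3%.
Line C: tropical hardwood → 9-4; fibreboard → 9-4-2; treated → 9-4-2-1. Scheduled 23%. No special measure applies. → 23%.
Line D: bamboo → 9-1; sawn → 9-1-2; rough → 9-1-2-2. Scheduled 32%. Norvale agreement on 9-3-3-1: 9-1-2-2 not covered; Norvale agreement on 9-3-3-1: 9-1-2-2 not covered; anti-dumping (Norvale, 9-1): +8%; total 32% + 8% = 40%. → 40%.
Line E: bamboo → 9-1; fibreboard → 9-1-3; rough → 9-1-3-1. Scheduled 28%. Caledon agreement on 9-3-2: 9-1-3-1 not covered. → 28%.
Sum: 30% + 3% + 23% + 40% + 28% = 124%.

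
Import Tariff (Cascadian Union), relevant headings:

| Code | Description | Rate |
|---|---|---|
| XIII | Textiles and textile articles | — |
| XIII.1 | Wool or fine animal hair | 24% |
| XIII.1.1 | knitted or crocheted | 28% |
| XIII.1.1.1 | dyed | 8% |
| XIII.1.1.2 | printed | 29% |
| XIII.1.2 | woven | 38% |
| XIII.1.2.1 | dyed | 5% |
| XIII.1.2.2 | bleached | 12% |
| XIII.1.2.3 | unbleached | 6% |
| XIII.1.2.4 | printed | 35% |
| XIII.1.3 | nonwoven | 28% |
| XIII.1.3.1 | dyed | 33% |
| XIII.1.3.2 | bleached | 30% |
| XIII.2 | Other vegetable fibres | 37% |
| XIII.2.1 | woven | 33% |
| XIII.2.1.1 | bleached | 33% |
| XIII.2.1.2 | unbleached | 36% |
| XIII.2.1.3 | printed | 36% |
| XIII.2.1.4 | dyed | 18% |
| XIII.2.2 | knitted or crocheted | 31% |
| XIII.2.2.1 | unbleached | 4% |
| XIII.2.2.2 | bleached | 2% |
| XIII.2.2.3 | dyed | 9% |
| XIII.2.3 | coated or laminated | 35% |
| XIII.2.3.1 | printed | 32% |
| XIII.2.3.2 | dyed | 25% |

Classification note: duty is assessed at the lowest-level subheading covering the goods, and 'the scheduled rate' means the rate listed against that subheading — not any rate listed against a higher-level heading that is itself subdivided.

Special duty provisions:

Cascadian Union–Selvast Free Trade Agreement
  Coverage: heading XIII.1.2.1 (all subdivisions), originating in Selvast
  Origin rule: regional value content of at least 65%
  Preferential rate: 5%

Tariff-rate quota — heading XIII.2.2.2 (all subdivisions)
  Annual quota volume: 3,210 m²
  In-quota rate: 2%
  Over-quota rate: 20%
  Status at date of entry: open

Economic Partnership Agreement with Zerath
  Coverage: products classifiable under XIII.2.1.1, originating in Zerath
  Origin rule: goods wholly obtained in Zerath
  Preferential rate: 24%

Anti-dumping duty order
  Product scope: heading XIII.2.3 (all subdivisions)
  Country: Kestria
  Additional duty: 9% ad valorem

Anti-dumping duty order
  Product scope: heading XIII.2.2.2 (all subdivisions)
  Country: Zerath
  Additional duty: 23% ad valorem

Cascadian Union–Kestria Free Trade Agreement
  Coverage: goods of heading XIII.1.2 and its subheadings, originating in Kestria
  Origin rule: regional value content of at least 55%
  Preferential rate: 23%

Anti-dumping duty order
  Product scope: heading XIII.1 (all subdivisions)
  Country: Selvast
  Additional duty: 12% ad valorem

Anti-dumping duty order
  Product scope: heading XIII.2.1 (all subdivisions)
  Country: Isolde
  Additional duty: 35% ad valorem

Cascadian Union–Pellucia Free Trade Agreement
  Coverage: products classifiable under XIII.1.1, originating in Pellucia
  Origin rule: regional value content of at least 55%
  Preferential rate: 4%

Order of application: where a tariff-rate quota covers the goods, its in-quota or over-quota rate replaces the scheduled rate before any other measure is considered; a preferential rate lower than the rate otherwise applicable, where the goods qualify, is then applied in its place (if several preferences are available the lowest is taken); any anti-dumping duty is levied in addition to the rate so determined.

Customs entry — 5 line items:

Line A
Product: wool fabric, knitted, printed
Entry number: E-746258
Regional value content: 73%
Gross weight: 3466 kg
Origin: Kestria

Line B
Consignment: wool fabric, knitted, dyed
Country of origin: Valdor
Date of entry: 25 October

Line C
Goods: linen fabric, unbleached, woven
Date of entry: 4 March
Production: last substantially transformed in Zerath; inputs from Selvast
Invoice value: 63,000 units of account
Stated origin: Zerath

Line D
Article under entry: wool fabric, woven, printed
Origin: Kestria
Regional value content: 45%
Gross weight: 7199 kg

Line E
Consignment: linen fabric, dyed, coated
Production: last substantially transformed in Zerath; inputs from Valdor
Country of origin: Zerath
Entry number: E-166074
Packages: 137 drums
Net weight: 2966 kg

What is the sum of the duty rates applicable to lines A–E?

133%

Line A: wool → XIII.1; knitted → XIII.1.1; printed → XIII.1.1.2. Scheduled 29%. Kestria agreement on XIII.1.2: XIII.1.1.2 not covered. → 29%.
Line B: wool → XIII.1; knitted → XIII.1.1; dyed → XIII.1.1.1. Scheduled 8%. No special measure applies. → 8%.
Line C: linen → XIII.2; woven → XIII.2.1; unbleached → XIII.2.1.2. Scheduled 36%. Zerath agreement on XIII.2.1.1: XIII.2.1.2 not covered. → 36%.
Line D: wool → XIII.1; woven → XIII.1.2; printed → XIII.1.2.4. Scheduled 35%. Kestria agreement on XIII.1.2: RVC < 55%. → 35%.
Line E: linen → XIII.2; coated → XIII.2.3; dyed → XIII.2.3.2. Scheduled 25%. Zerath agreement on XIII.2.1.1: XIII.2.3.2 not covered. → 25%.
Sum: 29% + 8% + 36% + 35% + 25% = 133%.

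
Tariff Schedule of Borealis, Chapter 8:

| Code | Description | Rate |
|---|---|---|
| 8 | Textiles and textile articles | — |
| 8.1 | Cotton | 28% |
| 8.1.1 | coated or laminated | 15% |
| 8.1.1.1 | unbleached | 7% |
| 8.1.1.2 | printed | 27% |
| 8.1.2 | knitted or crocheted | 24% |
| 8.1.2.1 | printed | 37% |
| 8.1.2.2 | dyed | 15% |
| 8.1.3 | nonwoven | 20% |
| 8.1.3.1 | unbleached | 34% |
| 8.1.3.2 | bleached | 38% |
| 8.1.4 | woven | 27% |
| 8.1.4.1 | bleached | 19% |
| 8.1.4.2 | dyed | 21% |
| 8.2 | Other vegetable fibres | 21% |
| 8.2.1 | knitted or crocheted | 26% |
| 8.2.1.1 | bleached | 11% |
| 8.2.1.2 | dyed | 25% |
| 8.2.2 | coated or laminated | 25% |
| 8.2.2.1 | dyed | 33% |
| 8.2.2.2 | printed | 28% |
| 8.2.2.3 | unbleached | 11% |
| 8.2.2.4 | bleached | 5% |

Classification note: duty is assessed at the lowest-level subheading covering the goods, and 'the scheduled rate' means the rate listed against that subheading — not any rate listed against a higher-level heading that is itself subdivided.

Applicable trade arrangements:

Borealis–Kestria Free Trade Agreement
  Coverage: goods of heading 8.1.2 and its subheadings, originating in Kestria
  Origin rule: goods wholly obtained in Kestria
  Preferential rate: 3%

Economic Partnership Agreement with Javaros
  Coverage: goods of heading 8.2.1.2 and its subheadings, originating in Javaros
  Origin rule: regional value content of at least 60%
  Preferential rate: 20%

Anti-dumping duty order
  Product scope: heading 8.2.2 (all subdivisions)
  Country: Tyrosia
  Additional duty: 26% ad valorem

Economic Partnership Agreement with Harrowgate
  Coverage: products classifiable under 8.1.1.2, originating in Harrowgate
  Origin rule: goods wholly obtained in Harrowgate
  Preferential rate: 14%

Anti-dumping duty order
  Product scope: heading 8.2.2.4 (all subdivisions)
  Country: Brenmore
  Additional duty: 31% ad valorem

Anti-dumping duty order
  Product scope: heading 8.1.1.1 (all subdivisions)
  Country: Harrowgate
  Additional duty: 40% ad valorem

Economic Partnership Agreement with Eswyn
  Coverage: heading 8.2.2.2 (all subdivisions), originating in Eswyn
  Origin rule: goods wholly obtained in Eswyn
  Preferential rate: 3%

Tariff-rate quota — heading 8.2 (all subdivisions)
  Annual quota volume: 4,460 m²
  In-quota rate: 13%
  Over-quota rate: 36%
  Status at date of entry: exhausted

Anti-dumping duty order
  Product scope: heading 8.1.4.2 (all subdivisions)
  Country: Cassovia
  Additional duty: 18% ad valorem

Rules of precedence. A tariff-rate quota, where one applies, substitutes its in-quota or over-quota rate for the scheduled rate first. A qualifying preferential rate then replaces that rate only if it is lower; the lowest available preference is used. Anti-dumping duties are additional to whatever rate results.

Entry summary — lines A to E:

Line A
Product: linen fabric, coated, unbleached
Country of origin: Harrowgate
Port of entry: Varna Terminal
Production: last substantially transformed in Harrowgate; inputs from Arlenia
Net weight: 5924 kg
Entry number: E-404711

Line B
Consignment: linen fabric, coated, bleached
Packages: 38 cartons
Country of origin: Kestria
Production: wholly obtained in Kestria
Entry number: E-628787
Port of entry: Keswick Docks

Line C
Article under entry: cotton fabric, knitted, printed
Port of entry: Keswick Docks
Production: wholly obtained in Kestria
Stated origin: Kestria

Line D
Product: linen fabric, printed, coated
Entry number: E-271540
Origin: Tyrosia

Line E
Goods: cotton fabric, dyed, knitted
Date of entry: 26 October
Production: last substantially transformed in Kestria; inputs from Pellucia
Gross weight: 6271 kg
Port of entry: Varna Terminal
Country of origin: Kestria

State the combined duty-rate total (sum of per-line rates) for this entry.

Line A: linen → 8.2; coated → 8.2.2; unbleached → 8.2.2.3. Scheduled 11%. quota on 8.2 exhausted → over-quota 36%; Harrowgate agreement on 8.1.1.2: 8.2.2.3 not covered. → 36%.
Line B: linen → 8.2; coated → 8.2.2; bleached → 8.2.2.4. Scheduled 5%. quota on 8.2 exhausted → over-quota 36%; Kestria agreement on 8.1.2: 8.2.2.4 not covered. → 36%.
Line C: cotton → 8.1; knitted → 8.1.2; printed → 8.1.2.1. Scheduled 37%. Kestria agreement on 8.1.2: wholly obtained → 3% available; preferential 3%. → 3%.
Line D: linen → 8.2; coated → 8.2.2; printed → 8.2.2.2. Scheduled 28%. quota on 8.2 exhausted → over-quota 36%; anti-dumping (Tyrosia, 8.2.2): +26%; total 36% + 26% = 62%. → 62%.
Line E: cotton → 8.1; knitted → 8.1.2; dyed → 8.1.2.2. Scheduled 15%. Kestria agreement on 8.1.2: not wholly obtained. → 15%.
Sum: 36% + 36% + 3% + 62% + 15% = 152%.

152%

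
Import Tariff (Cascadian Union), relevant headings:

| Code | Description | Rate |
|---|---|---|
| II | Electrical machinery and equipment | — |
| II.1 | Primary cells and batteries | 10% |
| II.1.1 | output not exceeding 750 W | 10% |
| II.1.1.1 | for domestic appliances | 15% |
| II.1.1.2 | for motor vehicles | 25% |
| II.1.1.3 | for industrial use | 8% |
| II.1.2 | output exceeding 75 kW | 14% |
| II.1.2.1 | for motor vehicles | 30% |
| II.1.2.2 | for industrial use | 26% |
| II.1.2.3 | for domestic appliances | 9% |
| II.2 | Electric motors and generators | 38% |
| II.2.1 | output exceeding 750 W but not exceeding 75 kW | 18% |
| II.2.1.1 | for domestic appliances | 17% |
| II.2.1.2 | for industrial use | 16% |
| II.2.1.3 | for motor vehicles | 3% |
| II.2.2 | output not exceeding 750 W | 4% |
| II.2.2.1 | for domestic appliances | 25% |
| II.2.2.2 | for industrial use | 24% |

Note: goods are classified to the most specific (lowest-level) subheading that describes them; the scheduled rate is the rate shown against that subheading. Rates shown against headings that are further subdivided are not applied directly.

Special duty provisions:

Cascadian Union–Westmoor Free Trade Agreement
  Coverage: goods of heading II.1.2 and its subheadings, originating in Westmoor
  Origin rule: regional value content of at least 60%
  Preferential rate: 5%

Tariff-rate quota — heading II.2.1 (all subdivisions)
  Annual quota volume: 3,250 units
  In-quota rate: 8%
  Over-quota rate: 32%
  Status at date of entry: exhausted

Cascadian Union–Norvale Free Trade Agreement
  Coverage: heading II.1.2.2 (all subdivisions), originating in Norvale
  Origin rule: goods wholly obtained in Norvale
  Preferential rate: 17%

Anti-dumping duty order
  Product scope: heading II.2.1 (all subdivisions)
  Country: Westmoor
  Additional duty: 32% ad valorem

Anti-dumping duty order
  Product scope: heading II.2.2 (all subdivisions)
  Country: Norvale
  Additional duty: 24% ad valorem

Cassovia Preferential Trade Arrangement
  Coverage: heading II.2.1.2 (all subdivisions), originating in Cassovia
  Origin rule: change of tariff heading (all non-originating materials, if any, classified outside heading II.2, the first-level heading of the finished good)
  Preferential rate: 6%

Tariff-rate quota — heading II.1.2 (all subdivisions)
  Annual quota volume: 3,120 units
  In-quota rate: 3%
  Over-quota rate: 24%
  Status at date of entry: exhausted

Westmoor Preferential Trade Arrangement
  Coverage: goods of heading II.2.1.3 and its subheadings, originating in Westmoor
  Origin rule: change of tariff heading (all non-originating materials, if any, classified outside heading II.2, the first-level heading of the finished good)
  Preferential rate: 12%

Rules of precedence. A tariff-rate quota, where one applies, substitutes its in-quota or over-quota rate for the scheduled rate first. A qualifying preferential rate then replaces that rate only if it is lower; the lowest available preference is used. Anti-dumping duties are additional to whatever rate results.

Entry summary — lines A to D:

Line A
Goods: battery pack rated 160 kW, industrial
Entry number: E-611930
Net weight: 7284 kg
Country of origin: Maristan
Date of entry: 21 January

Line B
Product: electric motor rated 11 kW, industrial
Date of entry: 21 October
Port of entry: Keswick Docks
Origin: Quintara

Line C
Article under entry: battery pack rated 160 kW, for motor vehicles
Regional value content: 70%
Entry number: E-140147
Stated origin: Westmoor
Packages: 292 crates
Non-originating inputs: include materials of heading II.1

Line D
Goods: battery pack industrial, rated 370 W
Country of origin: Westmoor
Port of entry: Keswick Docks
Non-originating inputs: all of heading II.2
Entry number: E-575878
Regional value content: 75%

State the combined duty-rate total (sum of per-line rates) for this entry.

Line A: battery pack → II.1; rated 160 kW → II.1.2; industrial → II.1.2.2. Scheduled 26%. quota on II.1.2 exhausted → over-quota 24%. → 24%.
Line B: electric motor → II.2; rated 11 kW → II.2.1; industrial → II.2.1.2. Scheduled 16%. quota on II.2.1 exhausted → over-quota 32%. → 32%.
Line C: battery pack → II.1; rated 160 kW → II.1.2; for motor vehicles → II.1.2.1. Scheduled 30%. quota on II.1.2 exhausted → over-quota 24%; Westmoor agreement on II.1.2: RVC ≥ 60% → 5% available; Westmoor agreement on II.2.1.3: II.1.2.1 not covered; preferential 5%. → 5%.
Line D: battery pack → II.1; rated 370 W → II.1.1; industrial → II.1.1.3. Scheduled 8%. Westmoor agreement on II.1.2: II.1.1.3 not covered; Westmoor agreement on II.2.1.3: II.1.1.3 not covered. → 8%.
Sum: 24% + 32% + 5% + 8% = 69%.

69%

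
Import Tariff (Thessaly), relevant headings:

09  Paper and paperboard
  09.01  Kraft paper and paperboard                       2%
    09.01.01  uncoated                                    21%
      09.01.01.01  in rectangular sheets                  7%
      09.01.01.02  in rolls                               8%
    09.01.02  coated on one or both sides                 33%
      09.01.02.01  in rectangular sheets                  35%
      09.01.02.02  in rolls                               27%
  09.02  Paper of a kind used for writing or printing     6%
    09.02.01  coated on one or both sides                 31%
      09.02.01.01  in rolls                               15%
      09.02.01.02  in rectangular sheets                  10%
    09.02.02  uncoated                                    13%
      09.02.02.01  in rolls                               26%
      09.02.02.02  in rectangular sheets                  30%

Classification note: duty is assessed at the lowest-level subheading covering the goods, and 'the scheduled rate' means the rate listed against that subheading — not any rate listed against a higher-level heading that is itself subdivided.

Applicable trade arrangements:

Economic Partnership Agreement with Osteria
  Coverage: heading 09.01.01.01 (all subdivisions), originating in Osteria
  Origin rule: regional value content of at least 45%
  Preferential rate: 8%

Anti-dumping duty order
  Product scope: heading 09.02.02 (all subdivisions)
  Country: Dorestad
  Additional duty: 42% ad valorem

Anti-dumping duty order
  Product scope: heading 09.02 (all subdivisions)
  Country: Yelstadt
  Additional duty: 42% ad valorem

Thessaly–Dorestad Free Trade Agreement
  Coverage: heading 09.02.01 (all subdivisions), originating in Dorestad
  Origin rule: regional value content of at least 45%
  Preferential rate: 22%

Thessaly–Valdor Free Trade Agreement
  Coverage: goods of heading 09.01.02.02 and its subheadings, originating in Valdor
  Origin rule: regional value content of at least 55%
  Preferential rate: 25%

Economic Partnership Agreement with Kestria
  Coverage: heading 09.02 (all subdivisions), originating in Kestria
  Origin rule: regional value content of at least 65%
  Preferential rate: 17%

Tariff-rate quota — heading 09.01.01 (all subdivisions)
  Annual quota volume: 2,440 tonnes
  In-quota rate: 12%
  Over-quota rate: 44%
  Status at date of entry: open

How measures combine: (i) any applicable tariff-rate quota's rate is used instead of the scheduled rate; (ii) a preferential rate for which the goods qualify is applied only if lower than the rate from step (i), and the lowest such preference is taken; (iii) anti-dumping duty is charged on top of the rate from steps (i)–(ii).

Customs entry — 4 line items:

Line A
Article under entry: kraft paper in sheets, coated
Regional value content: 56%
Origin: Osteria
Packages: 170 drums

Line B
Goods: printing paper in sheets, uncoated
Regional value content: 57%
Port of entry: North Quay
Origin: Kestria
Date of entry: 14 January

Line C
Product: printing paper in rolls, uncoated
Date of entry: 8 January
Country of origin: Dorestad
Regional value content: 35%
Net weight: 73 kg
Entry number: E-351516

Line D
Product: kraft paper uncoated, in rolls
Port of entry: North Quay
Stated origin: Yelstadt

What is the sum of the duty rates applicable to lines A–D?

145%

Line A: kraft paper → 09.01; coated → 09.01.02; in sheets → 09.01.02.01. Scheduled 35%. Osteria agreement on 09.01.01.01: 09.01.02.01 not covered. → 35%.
Line B: printing paper → 09.02; uncoated → 09.02.02; in sheets → 09.02.02.02. Scheduled 30%. Kestria agreement on 09.02: RVC < 65%. → 30%.
Line C: printing paper → 09.02; uncoated → 09.02.02; in rolls → 09.02.02.01. Scheduled 26%. Dorestad agreement on 09.02.01: 09.02.02.01 not covered; anti-dumping (Dorestad, 09.02.02): +42%; total 26% + 42% = 68%. → 68%.
Line D: kraft paper → 09.01; uncoated → 09.01.01; in rolls → 09.01.01.02. Scheduled 8%. quota on 09.01.01 open → in-quota 12%. → 12%.
Sum: 35% + 30% + 68% + 12% = 145%.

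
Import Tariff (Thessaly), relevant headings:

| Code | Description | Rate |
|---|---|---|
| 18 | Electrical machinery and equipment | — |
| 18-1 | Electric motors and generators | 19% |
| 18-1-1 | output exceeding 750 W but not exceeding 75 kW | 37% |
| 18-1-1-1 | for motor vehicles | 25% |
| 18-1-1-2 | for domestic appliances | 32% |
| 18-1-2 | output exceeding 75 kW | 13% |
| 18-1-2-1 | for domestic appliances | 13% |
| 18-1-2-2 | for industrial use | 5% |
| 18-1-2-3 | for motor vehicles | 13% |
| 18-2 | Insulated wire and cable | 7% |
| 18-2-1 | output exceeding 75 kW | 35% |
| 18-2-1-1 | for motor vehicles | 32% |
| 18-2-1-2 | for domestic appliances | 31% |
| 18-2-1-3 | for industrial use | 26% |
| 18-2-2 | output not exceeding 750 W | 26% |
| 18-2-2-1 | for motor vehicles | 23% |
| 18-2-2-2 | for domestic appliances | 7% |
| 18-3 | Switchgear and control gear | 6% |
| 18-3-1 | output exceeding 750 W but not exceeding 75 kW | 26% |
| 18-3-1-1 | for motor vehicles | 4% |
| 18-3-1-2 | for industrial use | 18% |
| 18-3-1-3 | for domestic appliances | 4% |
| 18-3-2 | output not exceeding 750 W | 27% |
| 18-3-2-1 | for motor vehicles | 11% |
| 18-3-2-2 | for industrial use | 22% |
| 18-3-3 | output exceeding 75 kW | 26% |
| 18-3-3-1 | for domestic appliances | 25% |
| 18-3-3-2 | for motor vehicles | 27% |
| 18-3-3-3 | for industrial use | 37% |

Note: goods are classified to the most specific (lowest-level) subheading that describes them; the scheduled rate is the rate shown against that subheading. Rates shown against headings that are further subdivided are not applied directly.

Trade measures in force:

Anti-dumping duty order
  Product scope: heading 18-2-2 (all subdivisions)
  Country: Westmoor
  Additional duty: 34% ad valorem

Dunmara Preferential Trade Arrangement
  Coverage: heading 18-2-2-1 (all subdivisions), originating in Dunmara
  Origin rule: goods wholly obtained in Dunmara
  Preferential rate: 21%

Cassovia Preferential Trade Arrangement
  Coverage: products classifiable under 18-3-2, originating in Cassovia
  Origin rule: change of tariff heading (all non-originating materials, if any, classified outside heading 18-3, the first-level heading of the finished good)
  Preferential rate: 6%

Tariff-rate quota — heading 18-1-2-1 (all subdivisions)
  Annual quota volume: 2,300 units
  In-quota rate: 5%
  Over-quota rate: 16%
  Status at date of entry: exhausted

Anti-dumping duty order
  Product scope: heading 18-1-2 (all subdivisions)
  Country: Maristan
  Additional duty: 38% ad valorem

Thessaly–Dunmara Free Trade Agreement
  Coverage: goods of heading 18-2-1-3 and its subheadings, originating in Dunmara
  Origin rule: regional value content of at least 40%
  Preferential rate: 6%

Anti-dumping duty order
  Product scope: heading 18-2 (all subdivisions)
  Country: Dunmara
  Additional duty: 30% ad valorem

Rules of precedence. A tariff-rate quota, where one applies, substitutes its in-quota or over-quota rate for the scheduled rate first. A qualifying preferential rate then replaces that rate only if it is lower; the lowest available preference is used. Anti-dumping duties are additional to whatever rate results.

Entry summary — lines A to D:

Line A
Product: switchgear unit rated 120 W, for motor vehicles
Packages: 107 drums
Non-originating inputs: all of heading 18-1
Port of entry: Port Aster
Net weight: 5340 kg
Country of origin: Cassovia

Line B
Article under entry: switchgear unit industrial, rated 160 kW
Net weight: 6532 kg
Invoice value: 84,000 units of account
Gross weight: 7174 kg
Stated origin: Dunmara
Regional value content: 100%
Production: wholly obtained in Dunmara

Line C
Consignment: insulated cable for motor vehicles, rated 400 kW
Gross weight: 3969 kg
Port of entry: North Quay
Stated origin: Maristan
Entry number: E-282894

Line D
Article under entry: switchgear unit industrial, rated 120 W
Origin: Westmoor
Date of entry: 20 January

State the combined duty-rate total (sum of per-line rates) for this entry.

97%

Line A: switchgear unit → 18-3; rated 120 W → 18-3-2; for motor vehicles → 18-3-2-1. Scheduled 11%. Cassovia agreement on 18-3-2: CTH met → 6% available; preferential 6%. → 6%.
Line B: switchgear unit → 18-3; rated 160 kW → 18-3-3; industrial → 18-3-3-3. Scheduled 37%. Dunmara agreement on 18-2-2-1: 18-3-3-3 not covered; Dunmara agreement on 18-2-1-3: 18-3-3-3 not covered. → 37%.
Line C: insulated cable → 18-2; rated 400 kW → 18-2-1; for motor vehicles → 18-2-1-1. Scheduled 32%. No special measure applies. → 32%.
Line D: switchgear unit → 18-3; rated 120 W → 18-3-2; industrial → 18-3-2-2. Scheduled 22%. No special measure applies. → 22%.
Sum: 6% + 37% + 32% + 22% = 97%.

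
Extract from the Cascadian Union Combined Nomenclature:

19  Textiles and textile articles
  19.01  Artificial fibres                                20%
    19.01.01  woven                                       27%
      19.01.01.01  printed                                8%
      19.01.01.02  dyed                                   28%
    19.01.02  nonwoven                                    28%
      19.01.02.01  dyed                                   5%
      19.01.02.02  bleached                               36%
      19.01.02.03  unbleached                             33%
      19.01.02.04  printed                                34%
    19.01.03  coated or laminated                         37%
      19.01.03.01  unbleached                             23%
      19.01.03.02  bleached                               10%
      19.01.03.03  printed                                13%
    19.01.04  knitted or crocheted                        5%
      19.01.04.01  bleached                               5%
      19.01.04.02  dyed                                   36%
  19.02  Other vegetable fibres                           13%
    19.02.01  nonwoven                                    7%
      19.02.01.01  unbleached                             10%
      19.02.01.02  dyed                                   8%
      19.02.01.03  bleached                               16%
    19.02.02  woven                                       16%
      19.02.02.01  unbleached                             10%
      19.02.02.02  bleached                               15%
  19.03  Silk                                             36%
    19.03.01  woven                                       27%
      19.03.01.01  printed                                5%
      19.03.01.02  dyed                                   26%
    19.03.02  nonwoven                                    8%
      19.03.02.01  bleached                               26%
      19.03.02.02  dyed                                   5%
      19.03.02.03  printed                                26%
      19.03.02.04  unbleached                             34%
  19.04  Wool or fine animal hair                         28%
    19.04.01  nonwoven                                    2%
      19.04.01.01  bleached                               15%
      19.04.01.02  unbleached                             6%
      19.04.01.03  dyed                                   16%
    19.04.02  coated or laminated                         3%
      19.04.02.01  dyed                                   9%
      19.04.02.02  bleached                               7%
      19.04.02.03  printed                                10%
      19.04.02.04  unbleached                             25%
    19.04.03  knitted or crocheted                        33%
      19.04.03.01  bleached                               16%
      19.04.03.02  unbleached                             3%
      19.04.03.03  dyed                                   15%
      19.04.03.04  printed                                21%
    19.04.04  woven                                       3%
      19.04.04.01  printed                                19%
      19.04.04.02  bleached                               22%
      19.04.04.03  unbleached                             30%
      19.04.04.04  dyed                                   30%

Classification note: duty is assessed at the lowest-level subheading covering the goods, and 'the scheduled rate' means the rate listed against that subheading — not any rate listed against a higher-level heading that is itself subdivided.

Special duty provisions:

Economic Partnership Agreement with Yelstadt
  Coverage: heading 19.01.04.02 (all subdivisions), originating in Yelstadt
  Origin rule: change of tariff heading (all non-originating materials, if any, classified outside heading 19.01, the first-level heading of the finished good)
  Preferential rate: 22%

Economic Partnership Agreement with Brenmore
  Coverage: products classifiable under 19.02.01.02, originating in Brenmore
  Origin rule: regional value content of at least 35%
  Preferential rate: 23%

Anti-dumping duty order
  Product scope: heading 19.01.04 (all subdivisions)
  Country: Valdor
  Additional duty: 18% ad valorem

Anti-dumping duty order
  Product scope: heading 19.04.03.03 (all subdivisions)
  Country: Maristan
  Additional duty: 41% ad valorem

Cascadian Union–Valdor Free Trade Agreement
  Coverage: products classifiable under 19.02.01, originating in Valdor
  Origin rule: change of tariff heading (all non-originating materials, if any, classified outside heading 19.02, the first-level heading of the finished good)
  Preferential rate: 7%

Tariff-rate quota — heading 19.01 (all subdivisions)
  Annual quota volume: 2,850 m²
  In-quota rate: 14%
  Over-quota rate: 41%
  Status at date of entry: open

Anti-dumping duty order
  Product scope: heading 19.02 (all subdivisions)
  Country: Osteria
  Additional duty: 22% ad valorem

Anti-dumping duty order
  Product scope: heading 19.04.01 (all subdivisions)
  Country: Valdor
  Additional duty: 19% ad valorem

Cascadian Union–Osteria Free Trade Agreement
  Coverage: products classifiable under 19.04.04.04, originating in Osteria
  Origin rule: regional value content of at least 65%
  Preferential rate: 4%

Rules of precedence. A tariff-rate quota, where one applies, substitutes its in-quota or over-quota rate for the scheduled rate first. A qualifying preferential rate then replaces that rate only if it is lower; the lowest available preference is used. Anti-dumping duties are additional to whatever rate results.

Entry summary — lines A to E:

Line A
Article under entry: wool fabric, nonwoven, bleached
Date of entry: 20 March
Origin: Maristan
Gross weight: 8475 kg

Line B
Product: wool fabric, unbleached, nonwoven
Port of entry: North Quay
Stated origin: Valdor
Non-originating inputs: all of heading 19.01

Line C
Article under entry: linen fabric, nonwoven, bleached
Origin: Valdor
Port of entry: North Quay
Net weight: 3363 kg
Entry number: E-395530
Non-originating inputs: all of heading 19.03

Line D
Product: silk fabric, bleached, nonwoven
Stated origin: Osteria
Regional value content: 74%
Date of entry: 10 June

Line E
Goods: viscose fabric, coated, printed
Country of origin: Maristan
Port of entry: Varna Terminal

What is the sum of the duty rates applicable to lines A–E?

Line A: wool → 19.04; nonwoven → 19.04.01; bleached → 19.04.01.01. Scheduled 15%. No special measure applies. → 15%.
Line B: wool → 19.04; nonwoven → 19.04.01; unbleached → 19.04.01.02. Scheduled 6%. Valdor agreement on 19.02.01: 19.04.01.02 not covered; anti-dumping (Valdor, 19.04.01): +19%; total 6% + 19% = 25%. → 25%.
Line C: linen → 19.02; nonwoven → 19.02.01; bleached → 19.02.01.03. Scheduled 16%. Valdor agreement on 19.02.01: CTH met → 7% available; preferential 7%. → 7%.
Line D: silk → 19.03; nonwoven → 19.03.02; bleached → 19.03.02.01. Scheduled 26%. Osteria agreement on 19.04.04.04: 19.03.02.01 not covered. → 26%.
Line E: viscose → 19.01; coated → 19.01.03; printed → 19.01.03.03. Scheduled 13%. quota on 19.01 open → in-quota 14%. → 14%.
Sum: 15% + 25% + 7% + 26% + 14% = 87%.

87%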